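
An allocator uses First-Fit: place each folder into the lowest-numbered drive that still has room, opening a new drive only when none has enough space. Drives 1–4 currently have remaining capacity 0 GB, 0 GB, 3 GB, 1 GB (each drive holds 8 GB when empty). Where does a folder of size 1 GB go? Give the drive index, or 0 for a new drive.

Drives with room: drive 3 (3 GB), drive 4 (1 GB).
The first with room is drive 3.

3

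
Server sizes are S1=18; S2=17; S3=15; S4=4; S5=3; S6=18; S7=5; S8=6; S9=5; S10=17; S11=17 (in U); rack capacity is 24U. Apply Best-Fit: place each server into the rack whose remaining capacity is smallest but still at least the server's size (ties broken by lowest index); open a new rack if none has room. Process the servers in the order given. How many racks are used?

rack 1: place S1 (18U), 6U left
rack 2: place S2 (17U), 7U left
rack 3: place S3 (15U), 9U left
rack 1: place S4 (4U), 2U left
rack 2: place S5 (3U), 4U left
rack 4: place S6 (18U), 6U left
rack 4: place S7 (5U), 1U left
rack 3: place S8 (6U), 3U left
rack 5: place S9 (5U), 19U left
rack 5: place S10 (17U), 2U left
rack 6: place S11 (17U), 7U left
Final racks: [18,4] [17,3] [15,6] [18,5] [5,17] [17].

6 racks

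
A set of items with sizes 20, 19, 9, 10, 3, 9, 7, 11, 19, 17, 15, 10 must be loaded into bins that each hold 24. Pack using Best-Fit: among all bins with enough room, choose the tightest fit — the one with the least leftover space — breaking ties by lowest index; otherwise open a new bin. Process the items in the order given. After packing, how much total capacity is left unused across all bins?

20 → bin 1 (remaining 4)
19 → bin 2 (remaining 5)
9 → bin 3 (remaining 15)
10 → bin 3 (remaining 5)
3 → bin 1 (remaining 1)
9 → bin 4 (remaining 15)
7 → bin 4 (remaining 8)
11 → bin 5 (remaining 13)
19 → bin 6 (remaining 5)
17 → bin 7 (remaining 7)
15 → bin 8 (remaining 9)
10 → bin 5 (remaining 3)
8 bins × 24 = 192; used 149; unused 43.

43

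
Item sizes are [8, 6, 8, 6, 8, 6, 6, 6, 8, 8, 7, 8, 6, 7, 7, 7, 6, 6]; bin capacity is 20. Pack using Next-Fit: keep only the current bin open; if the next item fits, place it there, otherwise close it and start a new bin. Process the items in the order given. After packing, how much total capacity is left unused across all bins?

bin 1: place 8, 12 left
bin 1: place 6, 6 left
bin 2: place 8, 12 left
bin 2: place 6, 6 left
bin 3: place 8, 12 left
bin 3: place 6, 6 left
bin 3: place 6, 0 left
bin 4: place 6, 14 left
bin 4: place 8, 6 left
bin 5: place 8, 12 left
bin 5: place 7, 5 left
bin 6: place 8, 12 left
bin 6: place 6, 6 left
bin 7: place 7, 13 left
bin 7: place 7, 6 left
bin 8: place 7, 13 left
bin 8: place 6, 7 left
bin 8: place 6, 1 left
8 bins × 20 = 160; used 124; unused 36.

36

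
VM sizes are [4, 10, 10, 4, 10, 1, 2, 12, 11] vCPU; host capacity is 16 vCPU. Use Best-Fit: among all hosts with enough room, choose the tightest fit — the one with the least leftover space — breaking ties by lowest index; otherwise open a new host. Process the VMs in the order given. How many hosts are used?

5

host 1: place 4 vCPU, 12 vCPU left
host 1: place 10 vCPU, 2 vCPU left
host 2: place 10 vCPU, 6 vCPU left
host 2: place 4 vCPU, 2 vCPU left
host 3: place 10 vCPU, 6 vCPU left
host 1: place 1 vCPU, 1 vCPU left
host 2: place 2 vCPU, 0 vCPU left
host 4: place 12 vCPU, 4 vCPU left
host 5: place 11 vCPU, 5 vCPU left
Final hosts: [4,10,1] [10,4,2] [10] [12] [11].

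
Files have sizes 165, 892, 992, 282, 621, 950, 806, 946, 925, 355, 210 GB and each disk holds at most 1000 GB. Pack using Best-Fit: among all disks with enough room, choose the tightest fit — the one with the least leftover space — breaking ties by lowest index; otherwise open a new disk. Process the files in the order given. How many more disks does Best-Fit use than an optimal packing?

Best-Fit: [165,282,210] [892] [992] [621,355] [950] [806] [946] [925] → 8 disks.
Total size 7144 GB; any packing needs at least ⌈7144/1000⌉ = 8 disks.
So 8 is already optimal.

0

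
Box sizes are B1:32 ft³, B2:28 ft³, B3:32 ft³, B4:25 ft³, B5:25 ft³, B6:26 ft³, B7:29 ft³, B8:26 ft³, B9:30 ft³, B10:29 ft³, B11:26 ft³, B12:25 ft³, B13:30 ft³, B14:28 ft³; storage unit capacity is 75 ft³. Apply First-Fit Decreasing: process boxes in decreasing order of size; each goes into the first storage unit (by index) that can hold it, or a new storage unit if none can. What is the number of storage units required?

Sorted descending: 32, 32, 30, 30, 29, 29, 28, 28, 26, 26, 26, 25, 25, 25.
32 ft³ → storage unit 1 (remaining 43 ft³)
32 ft³ → storage unit 1 (remaining 11 ft³)
30 ft³ → storage unit 2 (remaining 45 ft³)
30 ft³ → storage unit 2 (remaining 15 ft³)
29 ft³ → storage unit 3 (remaining 46 ft³)
29 ft³ → storage unit 3 (remaining 17 ft³)
28 ft³ → storage unit 4 (remaining 47 ft³)
28 ft³ → storage unit 4 (remaining 19 ft³)
26 ft³ → storage unit 5 (remaining 49 ft³)
26 ft³ → storage unit 5 (remaining 23 ft³)
26 ft³ → storage unit 6 (remaining 49 ft³)
25 ft³ → storage unit 6 (remaining 24 ft³)
25 ft³ → storage unit 7 (remaining 50 ft³)
25 ft³ → storage unit 7 (remaining 25 ft³)

7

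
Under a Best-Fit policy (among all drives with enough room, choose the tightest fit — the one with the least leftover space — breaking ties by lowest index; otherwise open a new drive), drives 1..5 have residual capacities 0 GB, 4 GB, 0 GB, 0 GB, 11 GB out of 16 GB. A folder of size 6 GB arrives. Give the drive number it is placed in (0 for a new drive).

5

Drives with room: drive 5 (11 GB).
Tightest fit is drive 5 with 11 GB free.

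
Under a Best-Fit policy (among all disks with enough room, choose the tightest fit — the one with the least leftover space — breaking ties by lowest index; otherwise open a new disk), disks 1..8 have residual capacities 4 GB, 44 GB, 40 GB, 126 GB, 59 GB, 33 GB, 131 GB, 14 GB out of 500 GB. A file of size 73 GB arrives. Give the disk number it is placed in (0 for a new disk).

4

Disks with room: disk 4 (126 GB), disk 7 (131 GB).
Tightest fit is disk 4 with 126 GB free.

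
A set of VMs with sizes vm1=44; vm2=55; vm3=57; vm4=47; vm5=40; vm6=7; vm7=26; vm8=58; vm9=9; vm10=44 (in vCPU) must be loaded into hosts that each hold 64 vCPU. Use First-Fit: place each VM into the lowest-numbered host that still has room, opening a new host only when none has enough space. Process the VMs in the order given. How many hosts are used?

vm1 (44 vCPU) → host 1 (remaining 20 vCPU)
vm2 (55 vCPU) → host 2 (remaining 9 vCPU)
vm3 (57 vCPU) → host 3 (remaining 7 vCPU)
vm4 (47 vCPU) → host 4 (remaining 17 vCPU)
vm5 (40 vCPU) → host 5 (remaining 24 vCPU)
vm6 (7 vCPU) → host 1 (remaining 13 vCPU)
vm7 (26 vCPU) → host 6 (remaining 38 vCPU)
vm8 (58 vCPU) → host 7 (remaining 6 vCPU)
vm9 (9 vCPU) → host 1 (remaining 4 vCPU)
vm10 (44 vCPU) → host 8 (remaining 20 vCPU)

8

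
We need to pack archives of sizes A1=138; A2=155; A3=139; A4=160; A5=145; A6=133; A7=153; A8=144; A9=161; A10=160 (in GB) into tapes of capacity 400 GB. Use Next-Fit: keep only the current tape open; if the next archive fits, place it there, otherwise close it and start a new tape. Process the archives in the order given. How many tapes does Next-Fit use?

A1 (138 GB) → tape 1 (remaining 262 GB)
A2 (155 GB) → tape 1 (remaining 107 GB)
A3 (139 GB) → tape 2 (remaining 261 GB)
A4 (160 GB) → tape 2 (remaining 101 GB)
A5 (145 GB) → tape 3 (remaining 255 GB)
A6 (133 GB) → tape 3 (remaining 122 GB)
A7 (153 GB) → tape 4 (remaining 247 GB)
A8 (144 GB) → tape 4 (remaining 103 GB)
A9 (161 GB) → tape 5 (remaining 239 GB)
A10 (160 GB) → tape 5 (remaining 79 GB)
Final tapes: [138,155] [139,160] [145,133] [153,144] [161,160].

5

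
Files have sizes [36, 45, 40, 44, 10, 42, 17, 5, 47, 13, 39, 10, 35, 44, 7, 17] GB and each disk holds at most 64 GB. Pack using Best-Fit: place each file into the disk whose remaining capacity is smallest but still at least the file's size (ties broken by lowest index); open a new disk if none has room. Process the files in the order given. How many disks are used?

9

Put 36 GB in disk 1; 28 GB remain.
Put 45 GB in disk 2; 19 GB remain.
Put 40 GB in disk 3; 24 GB remain.
Put 44 GB in disk 4; 20 GB remain.
Put 10 GB in disk 2; 9 GB remain.
Put 42 GB in disk 5; 22 GB remain.
Put 17 GB in disk 4; 3 GB remain.
Put 5 GB in disk 2; 4 GB remain.
Put 47 GB in disk 6; 17 GB remain.
Put 13 GB in disk 6; 4 GB remain.
Put 39 GB in disk 7; 25 GB remain.
Put 10 GB in disk 5; 12 GB remain.
Put 35 GB in disk 8; 29 GB remain.
Put 44 GB in disk 9; 20 GB remain.
Put 7 GB in disk 5; 5 GB remain.
Put 17 GB in disk 9; 3 GB remain.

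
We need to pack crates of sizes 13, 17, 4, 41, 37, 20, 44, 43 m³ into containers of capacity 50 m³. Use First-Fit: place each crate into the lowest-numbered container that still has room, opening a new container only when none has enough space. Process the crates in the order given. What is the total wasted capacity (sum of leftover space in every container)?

Put 13 m³ in container 1; 37 m³ remain.
Put 17 m³ in container 1; 20 m³ remain.
Put 4 m³ in container 1; 16 m³ remain.
Put 41 m³ in container 2; 9 m³ remain.
Put 37 m³ in container 3; 13 m³ remain.
Put 20 m³ in container 4; 30 m³ remain.
Put 44 m³ in container 5; 6 m³ remain.
Put 43 m³ in container 6; 7 m³ remain.
6 containers × 50 m³ = 300 m³; used 219 m³; unused 81 m³.

81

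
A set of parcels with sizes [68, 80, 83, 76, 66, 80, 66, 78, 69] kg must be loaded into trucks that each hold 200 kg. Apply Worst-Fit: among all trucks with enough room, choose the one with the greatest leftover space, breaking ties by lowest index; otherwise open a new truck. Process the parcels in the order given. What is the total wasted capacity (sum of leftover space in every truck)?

334

truck 1: place 68 kg, 132 kg left
truck 1: place 80 kg, 52 kg left
truck 2: place 83 kg, 117 kg left
truck 2: place 76 kg, 41 kg left
truck 3: place 66 kg, 134 kg left
truck 3: place 80 kg, 54 kg left
truck 4: place 66 kg, 134 kg left
truck 4: place 78 kg, 56 kg left
truck 5: place 69 kg, 131 kg left
5 trucks × 200 kg = 1000 kg; used 666 kg; unused 334 kg.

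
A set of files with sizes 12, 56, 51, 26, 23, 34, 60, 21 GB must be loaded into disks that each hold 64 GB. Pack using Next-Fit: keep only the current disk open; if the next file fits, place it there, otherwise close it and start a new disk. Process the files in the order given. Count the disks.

7 disks

12 GB → disk 1 (remaining 52 GB)
56 GB → disk 2 (remaining 8 GB)
51 GB → disk 3 (remaining 13 GB)
26 GB → disk 4 (remaining 38 GB)
23 GB → disk 4 (remaining 15 GB)
34 GB → disk 5 (remaining 30 GB)
60 GB → disk 6 (remaining 4 GB)
21 GB → disk 7 (remaining 43 GB)
Final disks: [12] [56] [51] [26,23] [34] [60] [21].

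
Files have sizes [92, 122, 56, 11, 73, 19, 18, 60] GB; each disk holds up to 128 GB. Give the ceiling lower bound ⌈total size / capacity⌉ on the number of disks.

4

Total size = 92 + 122 + 56 + 11 + 73 + 19 + 18 + 60 = 451 GB.
⌈451 / 128⌉ = 4.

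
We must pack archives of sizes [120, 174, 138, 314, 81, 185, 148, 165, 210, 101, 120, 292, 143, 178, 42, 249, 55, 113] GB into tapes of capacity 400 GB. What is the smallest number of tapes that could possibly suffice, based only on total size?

8

Total size = 120 + 174 + 138 + 314 + 81 + 185 + 148 + 165 + 210 + 101 + 120 + 292 + 143 + 178 + 42 + 249 + 55 + 113 = 2828 GB.
⌈2828 / 400⌉ = 8.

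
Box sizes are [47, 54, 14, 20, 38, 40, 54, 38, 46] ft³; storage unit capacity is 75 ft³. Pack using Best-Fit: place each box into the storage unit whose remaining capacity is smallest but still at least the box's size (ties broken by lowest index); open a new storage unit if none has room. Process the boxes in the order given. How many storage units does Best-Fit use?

7

storage unit 1: place 47 ft³, 28 ft³ left
storage unit 2: place 54 ft³, 21 ft³ left
storage unit 2: place 14 ft³, 7 ft³ left
storage unit 1: place 20 ft³, 8 ft³ left
storage unit 3: place 38 ft³, 37 ft³ left
storage unit 4: place 40 ft³, 35 ft³ left
storage unit 5: place 54 ft³, 21 ft³ left
storage unit 6: place 38 ft³, 37 ft³ left
storage unit 7: place 46 ft³, 29 ft³ left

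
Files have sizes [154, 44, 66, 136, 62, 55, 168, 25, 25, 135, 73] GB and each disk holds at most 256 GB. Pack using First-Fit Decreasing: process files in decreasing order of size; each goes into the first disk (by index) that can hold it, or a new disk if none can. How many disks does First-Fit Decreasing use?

4 disks

Sorted descending: 168, 154, 136, 135, 73, 66, 62, 55, 44, 25, 25.
Put 168 GB in disk 1; 88 GB remain.
Put 154 GB in disk 2; 102 GB remain.
Put 136 GB in disk 3; 120 GB remain.
Put 135 GB in disk 4; 121 GB remain.
Put 73 GB in disk 1; 15 GB remain.
Put 66 GB in disk 2; 36 GB remain.
Put 62 GB in disk 3; 58 GB remain.
Put 55 GB in disk 3; 3 GB remain.
Put 44 GB in disk 4; 77 GB remain.
Put 25 GB in disk 2; 11 GB remain.
Put 25 GB in disk 4; 52 GB remain.
Final disks: [168,73] [154,66,25] [136,62,55] [135,44,25].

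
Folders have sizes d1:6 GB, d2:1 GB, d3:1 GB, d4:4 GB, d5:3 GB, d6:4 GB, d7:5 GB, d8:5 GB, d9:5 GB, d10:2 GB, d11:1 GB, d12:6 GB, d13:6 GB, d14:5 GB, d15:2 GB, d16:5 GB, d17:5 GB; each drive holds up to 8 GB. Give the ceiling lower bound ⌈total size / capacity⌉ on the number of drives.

Total size = 6 + 1 + 1 + 4 + 3 + 4 + 5 + 5 + 5 + 2 + 1 + 6 + 6 + 5 + 2 + 5 + 5 = 66 GB.
⌈66 / 8⌉ = 9.

9 drives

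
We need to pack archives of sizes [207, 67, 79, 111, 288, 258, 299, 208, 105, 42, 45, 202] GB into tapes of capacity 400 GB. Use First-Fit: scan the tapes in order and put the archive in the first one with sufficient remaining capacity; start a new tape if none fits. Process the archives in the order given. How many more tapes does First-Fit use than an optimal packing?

First-Fit: [207,67,79,42] [111,288] [258,105] [299,45] [208] [202] → 6 tapes.
6 archives exceed 200 GB (half the capacity), and no two of those can share a tape, so at least 6 tapes are needed.
So 6 is already optimal.

0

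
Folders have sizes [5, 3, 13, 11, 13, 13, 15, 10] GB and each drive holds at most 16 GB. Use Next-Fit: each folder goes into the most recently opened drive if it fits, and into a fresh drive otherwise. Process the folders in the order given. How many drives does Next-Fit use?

5 GB → drive 1 (remaining 11 GB)
3 GB → drive 1 (remaining 8 GB)
13 GB → drive 2 (remaining 3 GB)
11 GB → drive 3 (remaining 5 GB)
13 GB → drive 4 (remaining 3 GB)
13 GB → drive 5 (remaining 3 GB)
15 GB → drive 6 (remaining 1 GB)
10 GB → drive 7 (remaining 6 GB)
Final drives: [5,3] [13] [11] [13] [13] [15] [10].

7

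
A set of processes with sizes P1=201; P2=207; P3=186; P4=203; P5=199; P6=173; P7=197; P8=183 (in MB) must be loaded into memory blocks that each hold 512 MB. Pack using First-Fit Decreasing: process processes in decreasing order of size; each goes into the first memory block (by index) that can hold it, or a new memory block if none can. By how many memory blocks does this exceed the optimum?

0

First-Fit Decreasing: [207,203] [201,199] [197,186] [183,173] → 4 memory blocks.
Total size 1549 MB; any packing needs at least ⌈1549/512⌉ = 4 memory blocks.
So 4 is already optimal.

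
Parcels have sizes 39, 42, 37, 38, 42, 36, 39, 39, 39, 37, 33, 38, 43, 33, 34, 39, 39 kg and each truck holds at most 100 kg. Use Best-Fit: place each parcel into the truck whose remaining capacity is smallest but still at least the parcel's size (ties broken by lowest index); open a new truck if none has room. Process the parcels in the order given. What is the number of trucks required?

9

Put 39 kg in truck 1; 61 kg remain.
Put 42 kg in truck 1; 19 kg remain.
Put 37 kg in truck 2; 63 kg remain.
Put 38 kg in truck 2; 25 kg remain.
Put 42 kg in truck 3; 58 kg remain.
Put 36 kg in truck 3; 22 kg remain.
Put 39 kg in truck 4; 61 kg remain.
Put 39 kg in truck 4; 22 kg remain.
Put 39 kg in truck 5; 61 kg remain.
Put 37 kg in truck 5; 24 kg remain.
Put 33 kg in truck 6; 67 kg remain.
Put 38 kg in truck 6; 29 kg remain.
Put 43 kg in truck 7; 57 kg remain.
Put 33 kg in truck 7; 24 kg remain.
Put 34 kg in truck 8; 66 kg remain.
Put 39 kg in truck 8; 27 kg remain.
Put 39 kg in truck 9; 61 kg remain.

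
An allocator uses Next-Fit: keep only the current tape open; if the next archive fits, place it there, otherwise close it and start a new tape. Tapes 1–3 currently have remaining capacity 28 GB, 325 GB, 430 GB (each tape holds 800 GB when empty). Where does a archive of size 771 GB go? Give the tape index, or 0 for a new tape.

Next-Fit only looks at tape 3, which has 430 GB free.
771 GB does not fit, so a new tape is opened.

0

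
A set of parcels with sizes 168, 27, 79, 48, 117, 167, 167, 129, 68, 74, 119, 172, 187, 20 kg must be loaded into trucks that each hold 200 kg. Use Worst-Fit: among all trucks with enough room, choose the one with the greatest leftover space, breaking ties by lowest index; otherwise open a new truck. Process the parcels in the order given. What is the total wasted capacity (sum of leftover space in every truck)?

Put 168 kg in truck 1; 32 kg remain.
Put 27 kg in truck 1; 5 kg remain.
Put 79 kg in truck 2; 121 kg remain.
Put 48 kg in truck 2; 73 kg remain.
Put 117 kg in truck 3; 83 kg remain.
Put 167 kg in truck 4; 33 kg remain.
Put 167 kg in truck 5; 33 kg remain.
Put 129 kg in truck 6; 71 kg remain.
Put 68 kg in truck 3; 15 kg remain.
Put 74 kg in truck 7; 126 kg remain.
Put 119 kg in truck 7; 7 kg remain.
Put 172 kg in truck 8; 28 kg remain.
Put 187 kg in truck 9; 13 kg remain.
Put 20 kg in truck 2; 53 kg remain.
9 trucks × 200 kg = 1800 kg; used 1542 kg; unused 258 kg.

258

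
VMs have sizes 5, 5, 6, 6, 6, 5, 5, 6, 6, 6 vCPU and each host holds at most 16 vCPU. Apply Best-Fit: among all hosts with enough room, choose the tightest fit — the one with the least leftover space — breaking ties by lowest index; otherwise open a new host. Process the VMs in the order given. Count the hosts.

4

host 1: place 5 vCPU, 11 vCPU left
host 1: place 5 vCPU, 6 vCPU left
host 1: place 6 vCPU, 0 vCPU left
host 2: place 6 vCPU, 10 vCPU left
host 2: place 6 vCPU, 4 vCPU left
host 3: place 5 vCPU, 11 vCPU left
host 3: place 5 vCPU, 6 vCPU left
host 3: place 6 vCPU, 0 vCPU left
host 4: place 6 vCPU, 10 vCPU left
host 4: place 6 vCPU, 4 vCPU left
Final hosts: [5,5,6] [6,6] [5,5,6] [6,6].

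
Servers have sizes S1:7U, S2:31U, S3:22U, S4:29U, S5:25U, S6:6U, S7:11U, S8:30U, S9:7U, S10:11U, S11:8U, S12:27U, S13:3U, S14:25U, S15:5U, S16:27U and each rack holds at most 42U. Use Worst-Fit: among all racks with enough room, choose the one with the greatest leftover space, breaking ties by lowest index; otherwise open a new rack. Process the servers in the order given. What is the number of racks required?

8 racks

rack 1: place S1 (7U), 35U left
rack 1: place S2 (31U), 4U left
rack 2: place S3 (22U), 20U left
rack 3: place S4 (29U), 13U left
rack 4: place S5 (25U), 17U left
rack 2: place S6 (6U), 14U left
rack 4: place S7 (11U), 6U left
rack 5: place S8 (30U), 12U left
rack 2: place S9 (7U), 7U left
rack 3: place S10 (11U), 2U left
rack 5: place S11 (8U), 4U left
rack 6: place S12 (27U), 15U left
rack 6: place S13 (3U), 12U left
rack 7: place S14 (25U), 17U left
rack 7: place S15 (5U), 12U left
rack 8: place S16 (27U), 15U left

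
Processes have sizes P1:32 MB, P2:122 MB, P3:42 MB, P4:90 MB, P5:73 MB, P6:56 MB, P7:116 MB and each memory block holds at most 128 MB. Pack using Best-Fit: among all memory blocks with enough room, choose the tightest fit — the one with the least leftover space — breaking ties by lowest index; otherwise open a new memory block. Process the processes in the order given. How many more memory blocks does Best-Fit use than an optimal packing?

1

Best-Fit: [32,42] [122] [90] [73] [56] [116] → 6 memory blocks.
Total size 531 MB; any packing needs at least ⌈531/128⌉ = 5 memory blocks.
An optimal packing achieves that bound: [122] [116] [90,32] [73,42] [56] → 5 memory blocks.
Excess: 6 − 5 = 1.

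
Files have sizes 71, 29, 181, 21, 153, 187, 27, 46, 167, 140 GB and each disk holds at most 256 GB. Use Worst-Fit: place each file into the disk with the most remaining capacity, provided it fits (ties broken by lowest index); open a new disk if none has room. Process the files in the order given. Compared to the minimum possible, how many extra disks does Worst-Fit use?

Worst-Fit: [71,29,21,27,46] [181] [153] [187] [167] [140] → 6 disks.
5 files exceed 128 GB (half the capacity), and no two of those can share a disk, so at least 5 disks are needed.
An optimal packing achieves that bound: [187,46,21] [181,71] [167,29,27] [153] [140] → 5 disks.
Excess: 6 − 5 = 1.

1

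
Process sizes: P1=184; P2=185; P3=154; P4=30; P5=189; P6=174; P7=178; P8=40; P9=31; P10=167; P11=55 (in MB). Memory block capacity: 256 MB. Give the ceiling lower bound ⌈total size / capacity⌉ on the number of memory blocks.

6

Total size = 184 + 185 + 154 + 30 + 189 + 174 + 178 + 40 + 31 + 167 + 55 = 1387 MB.
⌈1387 / 256⌉ = 6.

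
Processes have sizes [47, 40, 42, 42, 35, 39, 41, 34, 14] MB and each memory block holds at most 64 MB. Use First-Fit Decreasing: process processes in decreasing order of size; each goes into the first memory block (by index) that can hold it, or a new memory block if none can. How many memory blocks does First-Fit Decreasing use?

8

Sorted descending: 47, 42, 42, 41, 40, 39, 35, 34, 14.
memory block 1: place 47 MB, 17 MB left
memory block 2: place 42 MB, 22 MB left
memory block 3: place 42 MB, 22 MB left
memory block 4: place 41 MB, 23 MB left
memory block 5: place 40 MB, 24 MB left
memory block 6: place 39 MB, 25 MB left
memory block 7: place 35 MB, 29 MB left
memory block 8: place 34 MB, 30 MB left
memory block 1: place 14 MB, 3 MB left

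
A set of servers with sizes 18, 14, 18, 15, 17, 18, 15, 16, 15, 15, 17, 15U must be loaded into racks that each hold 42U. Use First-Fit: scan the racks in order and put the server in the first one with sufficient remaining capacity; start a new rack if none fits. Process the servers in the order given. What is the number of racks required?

rack 1: place 18U, 24U left
rack 1: place 14U, 10U left
rack 2: place 18U, 24U left
rack 2: place 15U, 9U left
rack 3: place 17U, 25U left
rack 3: place 18U, 7U left
rack 4: place 15U, 27U left
rack 4: place 16U, 11U left
rack 5: place 15U, 27U left
rack 5: place 15U, 12U left
rack 6: place 17U, 25U left
rack 6: place 15U, 10U left
Final racks: [18,14] [18,15] [17,18] [15,16] [15,15] [17,15].

6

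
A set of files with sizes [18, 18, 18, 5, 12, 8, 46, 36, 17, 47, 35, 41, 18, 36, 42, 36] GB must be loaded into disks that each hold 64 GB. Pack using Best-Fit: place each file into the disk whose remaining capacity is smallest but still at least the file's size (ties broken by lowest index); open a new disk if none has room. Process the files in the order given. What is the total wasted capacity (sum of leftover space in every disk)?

143

Put 18 GB in disk 1; 46 GB remain.
Put 18 GB in disk 1; 28 GB remain.
Put 18 GB in disk 1; 10 GB remain.
Put 5 GB in disk 1; 5 GB remain.
Put 12 GB in disk 2; 52 GB remain.
Put 8 GB in disk 2; 44 GB remain.
Put 46 GB in disk 3; 18 GB remain.
Put 36 GB in disk 2; 8 GB remain.
Put 17 GB in disk 3; 1 GB remain.
Put 47 GB in disk 4; 17 GB remain.
Put 35 GB in disk 5; 29 GB remain.
Put 41 GB in disk 6; 23 GB remain.
Put 18 GB in disk 6; 5 GB remain.
Put 36 GB in disk 7; 28 GB remain.
Put 42 GB in disk 8; 22 GB remain.
Put 36 GB in disk 9; 28 GB remain.
9 disks × 64 GB = 576 GB; used 433 GB; unused 143 GB.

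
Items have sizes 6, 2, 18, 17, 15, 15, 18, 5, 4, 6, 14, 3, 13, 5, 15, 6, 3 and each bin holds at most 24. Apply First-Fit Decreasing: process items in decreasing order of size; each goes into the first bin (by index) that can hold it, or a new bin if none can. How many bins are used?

8 bins

Sorted descending: 18, 18, 17, 15, 15, 15, 14, 13, 6, 6, 6, 5, 5, 4, 3, 3, 2.
bin 1: place 18, 6 left
bin 2: place 18, 6 left
bin 3: place 17, 7 left
bin 4: place 15, 9 left
bin 5: place 15, 9 left
bin 6: place 15, 9 left
bin 7: place 14, 10 left
bin 8: place 13, 11 left
bin 1: place 6, 0 left
bin 2: place 6, 0 left
bin 3: place 6, 1 left
bin 4: place 5, 4 left
bin 5: place 5, 4 left
bin 4: place 4, 0 left
bin 5: place 3, 1 left
bin 6: place 3, 6 left
bin 6: place 2, 4 left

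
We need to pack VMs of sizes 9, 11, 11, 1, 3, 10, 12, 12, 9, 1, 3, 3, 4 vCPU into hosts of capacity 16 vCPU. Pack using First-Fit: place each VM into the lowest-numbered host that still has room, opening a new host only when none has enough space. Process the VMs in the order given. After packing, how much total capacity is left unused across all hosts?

Put 9 vCPU in host 1; 7 vCPU remain.
Put 11 vCPU in host 2; 5 vCPU remain.
Put 11 vCPU in host 3; 5 vCPU remain.
Put 1 vCPU in host 1; 6 vCPU remain.
Put 3 vCPU in host 1; 3 vCPU remain.
Put 10 vCPU in host 4; 6 vCPU remain.
Put 12 vCPU in host 5; 4 vCPU remain.
Put 12 vCPU in host 6; 4 vCPU remain.
Put 9 vCPU in host 7; 7 vCPU remain.
Put 1 vCPU in host 1; 2 vCPU remain.
Put 3 vCPU in host 2; 2 vCPU remain.
Put 3 vCPU in host 3; 2 vCPU remain.
Put 4 vCPU in host 4; 2 vCPU remain.
7 hosts × 16 vCPU = 112 vCPU; used 89 vCPU; unused 23 vCPU.

23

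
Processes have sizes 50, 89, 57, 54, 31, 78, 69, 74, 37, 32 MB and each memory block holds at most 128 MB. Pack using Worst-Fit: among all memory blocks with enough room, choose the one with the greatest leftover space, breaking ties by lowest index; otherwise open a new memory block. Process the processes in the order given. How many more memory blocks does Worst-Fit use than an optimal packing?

1

Worst-Fit: [50,57] [89] [54,31] [78] [69,37] [74,32] → 6 memory blocks.
Total size 571 MB; any packing needs at least ⌈571/128⌉ = 5 memory blocks.
An optimal packing achieves that bound: [89,37] [78,50] [74,54] [69,57] [32,31] → 5 memory blocks.
Excess: 6 − 5 = 1.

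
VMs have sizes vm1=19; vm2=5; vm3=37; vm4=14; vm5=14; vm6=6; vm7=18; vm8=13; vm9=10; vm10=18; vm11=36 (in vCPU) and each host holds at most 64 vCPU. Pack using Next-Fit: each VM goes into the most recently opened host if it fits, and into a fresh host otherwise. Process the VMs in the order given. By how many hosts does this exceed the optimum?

Next-Fit: [19,5,37] [14,14,6,18] [13,10,18] [36] → 4 hosts.
Total size 190 vCPU; any packing needs at least ⌈190/64⌉ = 3 hosts.
An optimal packing achieves that bound: [37,19,6] [36,18,10] [18,14,14,13,5] → 3 hosts.
Excess: 4 − 3 = 1.

1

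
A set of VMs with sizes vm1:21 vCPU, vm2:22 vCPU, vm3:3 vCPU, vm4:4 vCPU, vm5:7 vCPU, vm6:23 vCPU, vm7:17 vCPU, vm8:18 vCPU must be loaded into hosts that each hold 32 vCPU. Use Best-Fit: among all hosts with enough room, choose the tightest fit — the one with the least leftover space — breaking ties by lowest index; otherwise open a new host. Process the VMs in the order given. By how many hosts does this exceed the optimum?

0

Best-Fit: [21,7] [22,3,4] [23] [17] [18] → 5 hosts.
5 VMs exceed 16 vCPU (half the capacity), and no two of those can share a host, so at least 5 hosts are needed.
So 5 is already optimal.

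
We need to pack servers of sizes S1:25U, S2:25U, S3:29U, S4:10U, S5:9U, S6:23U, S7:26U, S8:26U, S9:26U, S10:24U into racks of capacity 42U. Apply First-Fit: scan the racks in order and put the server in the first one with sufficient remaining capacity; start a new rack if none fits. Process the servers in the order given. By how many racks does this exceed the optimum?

0

First-Fit: [25,10] [25,9] [29] [23] [26] [26] [26] [24] → 8 racks.
8 servers exceed 21U (half the capacity), and no two of those can share a rack, so at least 8 racks are needed.
So 8 is already optimal.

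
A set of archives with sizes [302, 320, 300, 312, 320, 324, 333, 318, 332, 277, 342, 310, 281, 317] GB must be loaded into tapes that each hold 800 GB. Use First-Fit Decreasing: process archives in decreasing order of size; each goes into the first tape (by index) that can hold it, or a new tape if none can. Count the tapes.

7

Sorted descending: 342, 333, 332, 324, 320, 320, 318, 317, 312, 310, 302, 300, 281, 277.
Put 342 GB in tape 1; 458 GB remain.
Put 333 GB in tape 1; 125 GB remain.
Put 332 GB in tape 2; 468 GB remain.
Put 324 GB in tape 2; 144 GB remain.
Put 320 GB in tape 3; 480 GB remain.
Put 320 GB in tape 3; 160 GB remain.
Put 318 GB in tape 4; 482 GB remain.
Put 317 GB in tape 4; 165 GB remain.
Put 312 GB in tape 5; 488 GB remain.
Put 310 GB in tape 5; 178 GB remain.
Put 302 GB in tape 6; 498 GB remain.
Put 300 GB in tape 6; 198 GB remain.
Put 281 GB in tape 7; 519 GB remain.
Put 277 GB in tape 7; 242 GB remain.
Final tapes: [342,333] [332,324] [320,320] [318,317] [312,310] [302,300] [281,277].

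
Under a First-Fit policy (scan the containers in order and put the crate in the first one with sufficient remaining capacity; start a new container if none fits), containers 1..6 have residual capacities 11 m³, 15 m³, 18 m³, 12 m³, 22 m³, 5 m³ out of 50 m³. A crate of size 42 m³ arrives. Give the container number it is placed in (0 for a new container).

0

No container has ≥ 42 m³ free, so a new container is opened.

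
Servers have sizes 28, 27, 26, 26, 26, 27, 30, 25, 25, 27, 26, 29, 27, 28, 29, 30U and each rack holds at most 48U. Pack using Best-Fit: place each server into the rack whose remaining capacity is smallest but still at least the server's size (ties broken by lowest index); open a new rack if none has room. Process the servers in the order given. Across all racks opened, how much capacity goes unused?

rack 1: place 28U, 20U left
rack 2: place 27U, 21U left
rack 3: place 26U, 22U left
rack 4: place 26U, 22U left
rack 5: place 26U, 22U left
rack 6: place 27U, 21U left
rack 7: place 30U, 18U left
rack 8: place 25U, 23U left
rack 9: place 25U, 23U left
rack 10: place 27U, 21U left
rack 11: place 26U, 22U left
rack 12: place 29U, 19U left
rack 13: place 27U, 21U left
rack 14: place 28U, 20U left
rack 15: place 29U, 19U left
rack 16: place 30U, 18U left
16 racks × 48U = 768U; used 436U; unused 332U.

332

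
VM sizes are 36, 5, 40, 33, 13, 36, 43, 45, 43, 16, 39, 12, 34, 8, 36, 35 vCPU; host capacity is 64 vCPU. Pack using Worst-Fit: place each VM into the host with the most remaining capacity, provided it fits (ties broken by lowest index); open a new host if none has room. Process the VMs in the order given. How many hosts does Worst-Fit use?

11 hosts

Put 36 vCPU in host 1; 28 vCPU remain.
Put 5 vCPU in host 1; 23 vCPU remain.
Put 40 vCPU in host 2; 24 vCPU remain.
Put 33 vCPU in host 3; 31 vCPU remain.
Put 13 vCPU in host 3; 18 vCPU remain.
Put 36 vCPU in host 4; 28 vCPU remain.
Put 43 vCPU in host 5; 21 vCPU remain.
Put 45 vCPU in host 6; 19 vCPU remain.
Put 43 vCPU in host 7; 21 vCPU remain.
Put 16 vCPU in host 4; 12 vCPU remain.
Put 39 vCPU in host 8; 25 vCPU remain.
Put 12 vCPU in host 8; 13 vCPU remain.
Put 34 vCPU in host 9; 30 vCPU remain.
Put 8 vCPU in host 9; 22 vCPU remain.
Put 36 vCPU in host 10; 28 vCPU remain.
Put 35 vCPU in host 11; 29 vCPU remain.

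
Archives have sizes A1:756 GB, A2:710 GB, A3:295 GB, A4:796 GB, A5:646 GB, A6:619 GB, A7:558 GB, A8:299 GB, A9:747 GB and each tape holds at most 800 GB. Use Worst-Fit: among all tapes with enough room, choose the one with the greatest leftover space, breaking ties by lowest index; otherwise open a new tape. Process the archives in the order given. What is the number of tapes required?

8 tapes

A1 (756 GB) → tape 1 (remaining 44 GB)
A2 (710 GB) → tape 2 (remaining 90 GB)
A3 (295 GB) → tape 3 (remaining 505 GB)
A4 (796 GB) → tape 4 (remaining 4 GB)
A5 (646 GB) → tape 5 (remaining 154 GB)
A6 (619 GB) → tape 6 (remaining 181 GB)
A7 (558 GB) → tape 7 (remaining 242 GB)
A8 (299 GB) → tape 3 (remaining 206 GB)
A9 (747 GB) → tape 8 (remaining 53 GB)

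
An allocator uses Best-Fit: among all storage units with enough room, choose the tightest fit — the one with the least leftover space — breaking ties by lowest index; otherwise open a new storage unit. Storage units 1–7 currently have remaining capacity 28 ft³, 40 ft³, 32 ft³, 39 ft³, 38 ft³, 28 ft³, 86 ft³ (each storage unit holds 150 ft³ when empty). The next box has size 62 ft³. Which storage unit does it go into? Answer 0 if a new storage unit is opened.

Storage units with room: storage unit 7 (86 ft³).
Tightest fit is storage unit 7 with 86 ft³ free.

7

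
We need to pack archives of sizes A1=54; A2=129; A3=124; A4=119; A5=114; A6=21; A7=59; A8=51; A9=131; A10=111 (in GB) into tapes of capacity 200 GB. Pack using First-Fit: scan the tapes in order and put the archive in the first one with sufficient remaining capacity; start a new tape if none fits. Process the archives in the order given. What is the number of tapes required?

6

Put A1 (54 GB) in tape 1; 146 GB remain.
Put A2 (129 GB) in tape 1; 17 GB remain.
Put A3 (124 GB) in tape 2; 76 GB remain.
Put A4 (119 GB) in tape 3; 81 GB remain.
Put A5 (114 GB) in tape 4; 86 GB remain.
Put A6 (21 GB) in tape 2; 55 GB remain.
Put A7 (59 GB) in tape 3; 22 GB remain.
Put A8 (51 GB) in tape 2; 4 GB remain.
Put A9 (131 GB) in tape 5; 69 GB remain.
Put A10 (111 GB) in tape 6; 89 GB remain.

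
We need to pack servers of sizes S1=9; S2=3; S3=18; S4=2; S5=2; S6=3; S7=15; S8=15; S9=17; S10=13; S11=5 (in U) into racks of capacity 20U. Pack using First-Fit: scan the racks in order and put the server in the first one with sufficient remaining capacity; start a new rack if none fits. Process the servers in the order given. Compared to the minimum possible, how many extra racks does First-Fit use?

First-Fit: [9,3,2,2,3] [18] [15,5] [15] [17] [13] → 6 racks.
Total size 102U; any packing needs at least ⌈102/20⌉ = 6 racks.
So 6 is already optimal.

0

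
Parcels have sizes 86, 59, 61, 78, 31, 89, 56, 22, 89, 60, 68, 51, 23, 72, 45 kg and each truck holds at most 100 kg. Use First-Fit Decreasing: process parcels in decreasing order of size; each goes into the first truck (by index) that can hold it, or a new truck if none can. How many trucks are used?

Sorted descending: 89, 89, 86, 78, 72, 68, 61, 60, 59, 56, 51, 45, 31, 23, 22.
truck 1: place 89 kg, 11 kg left
truck 2: place 89 kg, 11 kg left
truck 3: place 86 kg, 14 kg left
truck 4: place 78 kg, 22 kg left
truck 5: place 72 kg, 28 kg left
truck 6: place 68 kg, 32 kg left
truck 7: place 61 kg, 39 kg left
truck 8: place 60 kg, 40 kg left
truck 9: place 59 kg, 41 kg left
truck 10: place 56 kg, 44 kg left
truck 11: place 51 kg, 49 kg left
truck 11: place 45 kg, 4 kg left
truck 6: place 31 kg, 1 kg left
truck 5: place 23 kg, 5 kg left
truck 4: place 22 kg, 0 kg left

11 trucks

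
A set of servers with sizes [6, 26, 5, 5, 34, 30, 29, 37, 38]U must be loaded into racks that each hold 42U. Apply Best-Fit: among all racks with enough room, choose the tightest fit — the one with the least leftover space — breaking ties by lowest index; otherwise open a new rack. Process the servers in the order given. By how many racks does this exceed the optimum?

0

Best-Fit: [6,26,5,5] [34] [30] [29] [37] [38] → 6 racks.
6 servers exceed 21U (half the capacity), and no two of those can share a rack, so at least 6 racks are needed.
So 6 is already optimal.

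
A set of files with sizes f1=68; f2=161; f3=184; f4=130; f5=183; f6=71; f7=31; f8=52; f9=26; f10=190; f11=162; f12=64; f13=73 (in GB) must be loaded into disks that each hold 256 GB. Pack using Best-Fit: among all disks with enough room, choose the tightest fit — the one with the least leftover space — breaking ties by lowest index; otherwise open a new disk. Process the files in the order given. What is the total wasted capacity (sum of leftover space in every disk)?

141

disk 1: place f1 (68 GB), 188 GB left
disk 1: place f2 (161 GB), 27 GB left
disk 2: place f3 (184 GB), 72 GB left
disk 3: place f4 (130 GB), 126 GB left
disk 4: place f5 (183 GB), 73 GB left
disk 2: place f6 (71 GB), 1 GB left
disk 4: place f7 (31 GB), 42 GB left
disk 3: place f8 (52 GB), 74 GB left
disk 1: place f9 (26 GB), 1 GB left
disk 5: place f10 (190 GB), 66 GB left
disk 6: place f11 (162 GB), 94 GB left
disk 5: place f12 (64 GB), 2 GB left
disk 3: place f13 (73 GB), 1 GB left
6 disks × 256 GB = 1536 GB; used 1395 GB; unused 141 GB.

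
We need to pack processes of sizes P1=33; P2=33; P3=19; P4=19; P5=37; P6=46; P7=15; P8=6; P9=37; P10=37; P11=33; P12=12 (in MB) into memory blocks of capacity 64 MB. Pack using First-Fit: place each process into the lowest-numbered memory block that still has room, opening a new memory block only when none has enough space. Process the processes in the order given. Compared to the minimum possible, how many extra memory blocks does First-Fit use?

First-Fit: [33,19,6] [33,19,12] [37,15] [46] [37] [37] [33] → 7 memory blocks.
7 processes exceed 32 MB (half the capacity), and no two of those can share a memory block, so at least 7 memory blocks are needed.
So 7 is already optimal.

0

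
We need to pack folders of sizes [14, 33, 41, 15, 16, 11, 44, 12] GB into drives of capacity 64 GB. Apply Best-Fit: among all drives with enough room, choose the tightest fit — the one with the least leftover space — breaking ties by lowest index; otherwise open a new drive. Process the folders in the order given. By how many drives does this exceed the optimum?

1

Best-Fit: [14,33,15] [41,16] [11,44] [12] → 4 drives.
Total size 186 GB; any packing needs at least ⌈186/64⌉ = 3 drives.
An optimal packing achieves that bound: [44,16] [41,12,11] [33,15,14] → 3 drives.
Excess: 4 − 3 = 1.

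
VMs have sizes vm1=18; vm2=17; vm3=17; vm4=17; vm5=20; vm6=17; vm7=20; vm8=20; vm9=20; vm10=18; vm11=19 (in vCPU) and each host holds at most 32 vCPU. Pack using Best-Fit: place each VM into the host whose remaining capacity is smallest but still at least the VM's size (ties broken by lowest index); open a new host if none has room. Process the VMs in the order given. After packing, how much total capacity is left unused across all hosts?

149

vm1 (18 vCPU) → host 1 (remaining 14 vCPU)
vm2 (17 vCPU) → host 2 (remaining 15 vCPU)
vm3 (17 vCPU) → host 3 (remaining 15 vCPU)
vm4 (17 vCPU) → host 4 (remaining 15 vCPU)
vm5 (20 vCPU) → host 5 (remaining 12 vCPU)
vm6 (17 vCPU) → host 6 (remaining 15 vCPU)
vm7 (20 vCPU) → host 7 (remaining 12 vCPU)
vm8 (20 vCPU) → host 8 (remaining 12 vCPU)
vm9 (20 vCPU) → host 9 (remaining 12 vCPU)
vm10 (18 vCPU) → host 10 (remaining 14 vCPU)
vm11 (19 vCPU) → host 11 (remaining 13 vCPU)
11 hosts × 32 vCPU = 352 vCPU; used 203 vCPU; unused 149 vCPU.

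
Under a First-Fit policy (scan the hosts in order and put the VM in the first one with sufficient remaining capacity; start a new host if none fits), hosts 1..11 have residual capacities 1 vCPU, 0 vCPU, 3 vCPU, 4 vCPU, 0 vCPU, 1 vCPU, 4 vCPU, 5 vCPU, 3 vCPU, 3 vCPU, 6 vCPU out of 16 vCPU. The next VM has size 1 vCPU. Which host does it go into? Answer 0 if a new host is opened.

1

Hosts with room: host 1 (1 vCPU), host 3 (3 vCPU), host 4 (4 vCPU), host 6 (1 vCPU), host 7 (4 vCPU), host 8 (5 vCPU), host 9 (3 vCPU), host 10 (3 vCPU), host 11 (6 vCPU).
The first with room is host 1.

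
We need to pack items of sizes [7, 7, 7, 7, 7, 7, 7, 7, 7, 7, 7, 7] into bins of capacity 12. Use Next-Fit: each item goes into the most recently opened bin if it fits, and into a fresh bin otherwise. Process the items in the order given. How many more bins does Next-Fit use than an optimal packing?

Next-Fit: [7] [7] [7] [7] [7] [7] [7] [7] [7] [7] [7] [7] → 12 bins.
12 items exceed 6 (half the capacity), and no two of those can share a bin, so at least 12 bins are needed.
So 12 is already optimal.

0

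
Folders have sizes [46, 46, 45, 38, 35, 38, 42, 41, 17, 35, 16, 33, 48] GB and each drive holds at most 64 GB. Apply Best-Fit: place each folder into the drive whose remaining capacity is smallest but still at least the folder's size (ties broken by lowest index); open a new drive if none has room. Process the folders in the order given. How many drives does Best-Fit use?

11

46 GB → drive 1 (remaining 18 GB)
46 GB → drive 2 (remaining 18 GB)
45 GB → drive 3 (remaining 19 GB)
38 GB → drive 4 (remaining 26 GB)
35 GB → drive 5 (remaining 29 GB)
38 GB → drive 6 (remaining 26 GB)
42 GB → drive 7 (remaining 22 GB)
41 GB → drive 8 (remaining 23 GB)
17 GB → drive 1 (remaining 1 GB)
35 GB → drive 9 (remaining 29 GB)
16 GB → drive 2 (remaining 2 GB)
33 GB → drive 10 (remaining 31 GB)
48 GB → drive 11 (remaining 16 GB)
Final drives: [46,17] [46,16] [45] [38] [35] [38] [42] [41] [35] [33] [48].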